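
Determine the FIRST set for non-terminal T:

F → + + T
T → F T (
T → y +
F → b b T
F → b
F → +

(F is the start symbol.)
To compute FIRST(T), examine every production with T on the left-hand side, reading each right-hand side left to right until a non-nullable symbol is reached.

FIRST sets of the other non-terminals involved (by the same procedure, iterated to a fixed point):
  FIRST(F) = { '+', 'b' }

From T → F T (:
  - F is a non-terminal: add FIRST(F) \ {ε} = { '+', 'b' }
    F is not nullable, so stop
From T → y +:
  - y is a terminal: add 'y' and stop

Collecting: FIRST(T) = { '+', 'b', 'y' }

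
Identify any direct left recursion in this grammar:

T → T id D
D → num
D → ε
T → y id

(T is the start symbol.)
Direct left recursion occurs when N → N α for some non-terminal N (the right-hand side begins with the left-hand side itself).

T → T id D: LEFT RECURSIVE (starts with T)
D → num: starts with num
D → ε: starts with ε
T → y id: starts with y

The grammar has direct left recursion on: T.

Answer: Yes, T is left-recursive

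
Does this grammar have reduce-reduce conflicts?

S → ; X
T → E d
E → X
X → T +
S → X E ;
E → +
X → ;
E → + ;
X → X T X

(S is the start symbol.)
Yes — I11: [E → + .] vs [X → T + .]; I12: [E → X .] vs [X → X T X .]; I17: [E → X .] vs [S → ; X .]

Augment with S' → S and build the canonical LR(0) collection (I0 = CLOSURE({[S' → . S]}), then GOTO on every symbol after a dot until no new states appear). It has 18 states:
  I0: { [E → . + ;], [E → . +], [E → . X], [S → . ; X], [S → . X E ;], [S' → . S], [T → . E d], [X → . ;], [X → . T +], [X → . X T X] }  — shift
  I1: { [E → + . ;], [E → + .] }  — shift, reduce
  I2: { [E → . + ;], [E → . +], [E → . X], [S → ; . X], [T → . E d], [X → . ;], [X → . T +], [X → . X T X], [X → ; .] }  — shift, reduce
  I3: { [T → E . d] }  — shift
  I4: { [S' → S .] }  — accept
  I5: { [X → T . +] }  — shift
  I6: { [E → . + ;], [E → . +], [E → . X], [E → X .], [S → X . E ;], [T → . E d], [X → . ;], [X → . T +], [X → . X T X], [X → X . T X] }  — shift, reduce
  I7: { [X → ; .] }  — reduce
  I8: { [S → X E . ;], [T → E . d] }  — shift
  I9: { [E → . + ;], [E → . +], [E → . X], [T → . E d], [X → . ;], [X → . T +], [X → . X T X], [X → T . +], [X → X T . X] }  — shift
  I10: { [E → . + ;], [E → . +], [E → . X], [E → X .], [T → . E d], [X → . ;], [X → . T +], [X → . X T X], [X → X . T X] }  — shift, reduce
  I11: { [E → + . ;], [E → + .], [X → T + .] }  — shift, 2 reduces
  I12: { [E → . + ;], [E → . +], [E → . X], [E → X .], [T → . E d], [X → . ;], [X → . T +], [X → . X T X], [X → X . T X], [X → X T X .] }  — shift, 2 reduces
  I13: { [E → + ; .] }  — reduce
  I14: { [S → X E ; .] }  — reduce
  I15: { [T → E d .] }  — reduce
  I16: { [X → T + .] }  — reduce
  I17: { [E → . + ;], [E → . +], [E → . X], [E → X .], [S → ; X .], [T → . E d], [X → . ;], [X → . T +], [X → . X T X], [X → X . T X] }  — shift, 2 reduces

I11 contains complete items [E → + .], [X → T + .] — reduce-reduce conflict.
I12 contains complete items [E → X .], [X → X T X .] — reduce-reduce conflict.
I17 contains complete items [E → X .], [S → ; X .] — reduce-reduce conflict.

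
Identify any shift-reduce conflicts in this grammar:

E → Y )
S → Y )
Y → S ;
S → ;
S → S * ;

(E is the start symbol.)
No shift-reduce conflicts

Augment with E' → E and build the canonical LR(0) collection (I0 = CLOSURE({[E' → . E]}), then GOTO on every symbol after a dot until no new states appear). It has 9 states:
  I0: { [E → . Y )], [E' → . E], [S → . ;], [S → . S * ;], [S → . Y )], [Y → . S ;] }  — shift
  I1: { [S → ; .] }  — reduce
  I2: { [E' → E .] }  — accept
  I3: { [S → S . * ;], [Y → S . ;] }  — shift
  I4: { [E → Y . )], [S → Y . )] }  — shift
  I5: { [E → Y ) .], [S → Y ) .] }  — 2 reduces
  I6: { [S → S * . ;] }  — shift
  I7: { [Y → S ; .] }  — reduce
  I8: { [S → S * ; .] }  — reduce

No state contains both a complete item and a shift item.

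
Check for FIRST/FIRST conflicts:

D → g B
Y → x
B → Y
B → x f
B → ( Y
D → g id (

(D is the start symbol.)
A FIRST/FIRST conflict occurs when two productions N → α and N → β for the same non-terminal have FIRST(α) ∩ FIRST(β) ≠ ∅ (with ε ∈ FIRST of a nullable right-hand side, so two nullable alternatives also conflict).

FIRST sets of the non-terminals at (or reachable through a nullable prefix from) the front of some alternative:
  FIRST(Y) = { 'x' }

Productions for D:
  D → g B: FIRST = { 'g' }
  D → g id (: FIRST = { 'g' }
Productions for B:
  B → Y: FIRST = { 'x' }
  B → x f: FIRST = { 'x' }
  B → ( Y: FIRST = { '(' }
Y has only one production, so no FIRST/FIRST conflict is possible there.

Conflict for D: D → g B and D → g id (
  Overlap: { 'g' }
Conflict for B: B → Y and B → x f
  Overlap: { 'x' }

Answer: Yes. D → g B / D → g id '(' on { 'g' }; B → Y / B → x f on { 'x' }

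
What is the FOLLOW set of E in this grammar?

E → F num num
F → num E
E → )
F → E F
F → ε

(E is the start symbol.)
{ $, ')', 'num' }

To compute FOLLOW(E), find every occurrence of E on a right-hand side N → α E β: add FIRST(β) \ {ε}, and if β is empty or nullable also add FOLLOW(N). Iterate to a fixed point.

E is the start symbol, so $ ∈ FOLLOW(E).
In F → num E: E is at the end, add FOLLOW(F)
In F → E F: E is followed by F, add FIRST(F) \ {ε} = { ')', 'num' }
  F is nullable, so also add FOLLOW(F)

The FOLLOW sets referred to above (computed the same way, to a fixed point):
  FOLLOW(F) = { 'num' }

Taking the union: FOLLOW(E) = { $, ')', 'num' }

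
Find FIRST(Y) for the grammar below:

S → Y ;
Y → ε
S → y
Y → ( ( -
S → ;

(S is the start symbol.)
From Y → ε:
  - ε-production, so ε ∈ FIRST(Y)
From Y → ( ( -:
  - '(' is a terminal: add '(' and stop

Collecting: FIRST(Y) = { '(', ε }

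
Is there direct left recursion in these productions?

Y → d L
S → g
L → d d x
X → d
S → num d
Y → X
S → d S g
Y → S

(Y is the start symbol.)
No direct left recursion

Direct left recursion occurs when N → N α for some non-terminal N (the right-hand side begins with the left-hand side itself).

Y → d L: starts with d
S → g: starts with g
L → d d x: starts with d
X → d: starts with d
S → num d: starts with num
Y → X: starts with X
S → d S g: starts with d
Y → S: starts with S

No direct left recursion found.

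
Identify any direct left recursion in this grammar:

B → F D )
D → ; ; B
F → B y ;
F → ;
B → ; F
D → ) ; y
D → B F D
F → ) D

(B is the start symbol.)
No direct left recursion

Direct left recursion occurs when N → N α for some non-terminal N (the right-hand side begins with the left-hand side itself).

B → F D ): starts with F
D → ; ; B: starts with ';'
F → B y ;: starts with B
F → ;: starts with ';'
B → ; F: starts with ';'
D → ) ; y: starts with ')'
D → B F D: starts with B
F → ) D: starts with ')'

No direct left recursion found.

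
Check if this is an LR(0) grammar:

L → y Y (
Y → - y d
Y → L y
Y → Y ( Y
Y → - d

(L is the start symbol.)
Augment with L' → L and build the canonical LR(0) collection (I0 = CLOSURE({[L' → . L]}), then GOTO on every symbol after a dot until no new states appear). It has 13 states:
  I0: { [L → . y Y (], [L' → . L] }  — shift
  I1: { [L' → L .] }  — accept
  I2: { [L → . y Y (], [L → y . Y (], [Y → . - d], [Y → . - y d], [Y → . L y], [Y → . Y ( Y] }  — shift
  I3: { [Y → - . d], [Y → - . y d] }  — shift
  I4: { [Y → L . y] }  — shift
  I5: { [L → y Y . (], [Y → Y . ( Y] }  — shift
  I6: { [L → . y Y (], [L → y Y ( .], [Y → . - d], [Y → . - y d], [Y → . L y], [Y → . Y ( Y], [Y → Y ( . Y] }  — shift, reduce
  I7: { [Y → Y ( Y .], [Y → Y . ( Y] }  — shift, reduce
  I8: { [L → . y Y (], [Y → . - d], [Y → . - y d], [Y → . L y], [Y → . Y ( Y], [Y → Y ( . Y] }  — shift
  I9: { [Y → L y .] }  — reduce
  I10: { [Y → - d .] }  — reduce
  I11: { [Y → - y . d] }  — shift
  I12: { [Y → - y d .] }  — reduce

Conflict in state I6:
  Shift-reduce conflict between [L → y Y ( .] and [L → . y Y (]
So the grammar is NOT LR(0).

Answer: No. Shift-reduce conflict between [L → y Y ( .] and [L → . y Y (]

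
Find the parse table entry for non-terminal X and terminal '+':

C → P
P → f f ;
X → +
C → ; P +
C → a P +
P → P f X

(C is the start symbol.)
To find M[X, '+'], we find productions for X where '+' is in the predict set (PREDICT(N → α) = (FIRST(α) \ {ε}) ∪ (FOLLOW(N) if α ⇒* ε)).

X → +: PREDICT = { '+' }
  '+' is in predict set, so this production goes in M[X, '+']

M[X, '+'] = X → +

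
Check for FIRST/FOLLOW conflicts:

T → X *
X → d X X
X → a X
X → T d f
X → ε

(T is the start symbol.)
Nullable non-terminals: X.
FIRST sets used below: FIRST(T) = { '*', 'a', 'd' }

X: nullable alternative(s) X → ε; FOLLOW(X) = { '*', 'a', 'd' }
  X → d X X: FIRST \ {ε} = { 'd' } — overlaps FOLLOW(X) on { 'd' }: CONFLICT
  X → a X: FIRST \ {ε} = { 'a' } — overlaps FOLLOW(X) on { 'a' }: CONFLICT
  X → T d f: FIRST \ {ε} = { '*', 'a', 'd' } — overlaps FOLLOW(X) on { '*', 'a', 'd' }: CONFLICT
  X → ε: FIRST \ {ε} = { } — this is the only nullable alternative, skip

T has no nullable alternative, so no FIRST/FOLLOW check is needed there.

So the grammar has 3 FIRST/FOLLOW conflicts (marked CONFLICT above).

Answer: Yes. X → d X X with FOLLOW(X) on { 'd' }; X → a X with FOLLOW(X) on { 'a' }; X → T d f with FOLLOW(X) on { '*', 'a', 'd' }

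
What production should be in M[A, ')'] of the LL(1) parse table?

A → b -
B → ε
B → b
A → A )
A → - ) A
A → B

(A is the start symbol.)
A → A ), A → B

To find M[A, ')'], we find productions for A where ')' is in the predict set (PREDICT(N → α) = (FIRST(α) \ {ε}) ∪ (FOLLOW(N) if α ⇒* ε)).

Relevant sets:
  FIRST(A) = { ')', '-', 'b', ε }
  FIRST(B) = { 'b', ε }
  FOLLOW(A) = { $, ')' }

A → b -: PREDICT = { 'b' }
A → A ): PREDICT = { ')', '-', 'b' }
  ')' is in predict set, so this production goes in M[A, ')']
A → - ) A: PREDICT = { '-' }
A → B: PREDICT = { $, ')', 'b' }
  ')' is in predict set, so this production goes in M[A, ')']

M[A, ')'] = A → A ), A → B  (a multiply-defined cell — the grammar is not LL(1))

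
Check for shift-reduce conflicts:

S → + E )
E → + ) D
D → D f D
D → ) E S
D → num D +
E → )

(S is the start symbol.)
A shift-reduce conflict occurs when an LR(0) state has both:
  - a complete (reduce) item [A → α .] (dot at the end), and
  - a shift item [B → β . c γ] (dot before a terminal).

Augment with S' → S and build the canonical LR(0) collection (I0 = CLOSURE({[S' → . S]}), then GOTO on every symbol after a dot until no new states appear). It has 17 states:
  I0: { [S → . + E )], [S' → . S] }  — shift
  I1: { [E → . )], [E → . + ) D], [S → + . E )] }  — shift
  I2: { [S' → S .] }  — accept
  I3: { [E → ) .] }  — reduce
  I4: { [E → + . ) D] }  — shift
  I5: { [S → + E . )] }  — shift
  I6: { [S → + E ) .] }  — reduce
  I7: { [D → . ) E S], [D → . D f D], [D → . num D +], [E → + ) . D] }  — shift
  I8: { [D → ) . E S], [E → . )], [E → . + ) D] }  — shift
  I9: { [D → D . f D], [E → + ) D .] }  — shift, reduce
  I10: { [D → . ) E S], [D → . D f D], [D → . num D +], [D → num . D +] }  — shift
  I11: { [D → D . f D], [D → num D . +] }  — shift
  I12: { [D → num D + .] }  — reduce
  I13: { [D → . ) E S], [D → . D f D], [D → . num D +], [D → D f . D] }  — shift
  I14: { [D → D . f D], [D → D f D .] }  — shift, reduce
  I15: { [D → ) E . S], [S → . + E )] }  — shift
  I16: { [D → ) E S .] }  — reduce

I9 contains reduce item [E → + ) D .] and shift item [D → D . f D] — shift-reduce conflict.
I14 contains reduce item [D → D f D .] and shift item [D → D . f D] — shift-reduce conflict.

Answer: Yes — I9: [E → + ) D .] vs [D → D . f D]; I14: [D → D f D .] vs [D → D . f D]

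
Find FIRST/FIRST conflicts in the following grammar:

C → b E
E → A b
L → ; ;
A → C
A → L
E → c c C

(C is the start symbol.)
A FIRST/FIRST conflict occurs when two productions N → α and N → β for the same non-terminal have FIRST(α) ∩ FIRST(β) ≠ ∅ (with ε ∈ FIRST of a nullable right-hand side, so two nullable alternatives also conflict).

FIRST sets of the non-terminals at (or reachable through a nullable prefix from) the front of some alternative:
  FIRST(A) = { ';', 'b' }
  FIRST(C) = { 'b' }
  FIRST(L) = { ';' }

Productions for E:
  E → A b: FIRST = { ';', 'b' }
  E → c c C: FIRST = { 'c' }
Productions for A:
  A → C: FIRST = { 'b' }
  A → L: FIRST = { ';' }
C, L have only one production, so no FIRST/FIRST conflict is possible there.

All alternatives of each non-terminal have pairwise disjoint FIRST sets.

Answer: No FIRST/FIRST conflicts.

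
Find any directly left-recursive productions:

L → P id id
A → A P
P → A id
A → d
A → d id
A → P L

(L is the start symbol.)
L → P id id: starts with P
A → A P: LEFT RECURSIVE (starts with A)
P → A id: starts with A
A → d: starts with d
A → d id: starts with d
A → P L: starts with P

The grammar has direct left recursion on: A.

Answer: Yes, A is left-recursive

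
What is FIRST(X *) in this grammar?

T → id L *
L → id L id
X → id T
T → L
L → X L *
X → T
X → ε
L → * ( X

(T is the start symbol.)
FIRST sets of the non-terminals involved (from the grammar, by fixed-point iteration):
  FIRST(X) = { '*', 'id', ε }

To compute FIRST(X *), process the symbols left to right:
Symbol X is a non-terminal. Add FIRST(X) \ {ε} = { '*', 'id' }
X is nullable (ε ∈ FIRST(X)), continue to the next symbol.
Symbol * is a terminal. Add '*' and stop.
FIRST(X *) = { '*', 'id' }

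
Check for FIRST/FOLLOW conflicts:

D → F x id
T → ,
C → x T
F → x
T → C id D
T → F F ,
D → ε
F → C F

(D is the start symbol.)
A FIRST/FOLLOW conflict occurs when a non-terminal N has a nullable alternative N → β (β ⇒* ε) and another alternative N → α with FIRST(α) ∩ FOLLOW(N) ≠ ∅: on such a lookahead the parser cannot decide between expanding α and letting N vanish via β.

Nullable non-terminals: D.
FIRST sets used below: FIRST(F) = { 'x' }

D: nullable alternative(s) D → ε; FOLLOW(D) = { $, 'id', 'x' }
  D → F x id: FIRST \ {ε} = { 'x' } — overlaps FOLLOW(D) on { 'x' }: CONFLICT
  D → ε: FIRST \ {ε} = { } — this is the only nullable alternative, skip

C, F, T have no nullable alternative, so no FIRST/FOLLOW check is needed there.

So the grammar has 1 FIRST/FOLLOW conflict (marked CONFLICT above).

Answer: Yes. D → F x id with FOLLOW(D) on { 'x' }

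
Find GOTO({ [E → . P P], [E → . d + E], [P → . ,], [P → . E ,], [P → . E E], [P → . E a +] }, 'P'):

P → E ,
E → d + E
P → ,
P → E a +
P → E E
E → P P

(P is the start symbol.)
{ [E → . P P], [E → . d + E], [E → P . P], [P → . ,], [P → . E ,], [P → . E E], [P → . E a +] }

GOTO(I, 'P') = CLOSURE({ [A → αX.β] : [A → α.Xβ] ∈ I, X = 'P' })

Items with dot before 'P', with the dot advanced:
  [E → . P P] → [E → P . P]
Closure of the advanced items:
  [E → P . P] has the dot before P: add [P → . E ,], [P → . ,], [P → . E a +], [P → . E E]
  [P → . E ,] has the dot before E: add [E → . d + E], [E → . P P]

GOTO = { [E → . P P], [E → . d + E], [E → P . P], [P → . ,], [P → . E ,], [P → . E E], [P → . E a +] }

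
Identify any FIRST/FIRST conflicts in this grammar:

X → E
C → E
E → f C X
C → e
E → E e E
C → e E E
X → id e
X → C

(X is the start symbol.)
A FIRST/FIRST conflict occurs when two productions N → α and N → β for the same non-terminal have FIRST(α) ∩ FIRST(β) ≠ ∅ (with ε ∈ FIRST of a nullable right-hand side, so two nullable alternatives also conflict).

FIRST sets of the non-terminals at (or reachable through a nullable prefix from) the front of some alternative:
  FIRST(E) = { 'f' }
  FIRST(C) = { 'e', 'f' }

Productions for X:
  X → E: FIRST = { 'f' }
  X → id e: FIRST = { 'id' }
  X → C: FIRST = { 'e', 'f' }
Productions for C:
  C → E: FIRST = { 'f' }
  C → e: FIRST = { 'e' }
  C → e E E: FIRST = { 'e' }
Productions for E:
  E → f C X: FIRST = { 'f' }
  E → E e E: FIRST = { 'f' }

Conflict for X: X → E and X → C
  Overlap: { 'f' }
Conflict for C: C → e and C → e E E
  Overlap: { 'e' }
Conflict for E: E → f C X and E → E e E
  Overlap: { 'f' }

Answer: Yes. X → E / X → C on { 'f' }; C → e / C → e E E on { 'e' }; E → f C X / E → E e E on { 'f' }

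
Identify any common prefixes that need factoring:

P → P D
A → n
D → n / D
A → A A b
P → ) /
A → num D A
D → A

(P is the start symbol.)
No, left-factoring is not needed

Left-factoring is needed when two productions for the same non-terminal
share a common prefix on the right-hand side.

Productions for P:
  P → P D
  P → ) /
Productions for A:
  A → n
  A → A A b
  A → num D A
Productions for D:
  D → n / D
  D → A

No common prefixes found.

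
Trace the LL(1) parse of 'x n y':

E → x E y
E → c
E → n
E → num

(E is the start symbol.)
LL(1) parsing maintains a stack (initially the start symbol over $) and the input. At each step: if the stack top is a terminal, match it against the current input token; if it is a non-terminal N, replace it with the RHS of M[N, lookahead] (the unique production whose predict set contains the lookahead).

Stack is shown with the top on the left.

Stack    Input    Action
------------------------
E $      x n y $  output E → x E y
x E y $  x n y $  match 'x'
E y $    n y $    output E → n
n y $    n y $    match 'n'
y $      y $      match 'y'
$        $        accept

The string is accepted.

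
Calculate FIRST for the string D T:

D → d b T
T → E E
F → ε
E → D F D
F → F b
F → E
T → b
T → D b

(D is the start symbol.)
{ 'd' }

FIRST sets of the non-terminals involved (from the grammar, by fixed-point iteration):
  FIRST(D) = { 'd' }

To compute FIRST(D T), process the symbols left to right:
Symbol D is a non-terminal. Add FIRST(D) \ {ε} = { 'd' }
D is not nullable (ε ∉ FIRST(D)), so stop here.
FIRST(D T) = { 'd' }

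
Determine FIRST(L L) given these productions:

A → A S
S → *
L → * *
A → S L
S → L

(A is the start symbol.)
{ '*' }

FIRST sets of the non-terminals involved (from the grammar, by fixed-point iteration):
  FIRST(L) = { '*' }

To compute FIRST(L L), process the symbols left to right:
Symbol L is a non-terminal. Add FIRST(L) \ {ε} = { '*' }
L is not nullable (ε ∉ FIRST(L)), so stop here.
FIRST(L L) = { '*' }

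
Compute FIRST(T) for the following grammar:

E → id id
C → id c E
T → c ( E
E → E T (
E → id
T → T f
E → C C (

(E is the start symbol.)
To compute FIRST(T), examine every production with T on the left-hand side, reading each right-hand side left to right until a non-nullable symbol is reached.

From T → c ( E:
  - c is a terminal: add 'c' and stop
From T → T f:
  - T is the symbol being defined: contributes nothing new
    T is not nullable, so stop

Collecting: FIRST(T) = { 'c' }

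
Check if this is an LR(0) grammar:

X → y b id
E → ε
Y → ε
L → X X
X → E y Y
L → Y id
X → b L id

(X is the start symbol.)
A grammar is LR(0) if no state in the canonical LR(0) collection has:
  - both a shift item (dot before a terminal) and a complete item (shift-reduce conflict), or
  - two or more complete items (reduce-reduce conflict; the accept item [X' → X .] counts as a complete item here).

Augment with X' → X and build the canonical LR(0) collection (I0 = CLOSURE({[X' → . X]}), then GOTO on every symbol after a dot until no new states appear). It has 15 states:
  I0: { [E → .], [X → . E y Y], [X → . b L id], [X → . y b id], [X' → . X] }  — shift, reduce
  I1: { [X → E . y Y] }  — shift
  I2: { [X' → X .] }  — accept
  I3: { [E → .], [L → . X X], [L → . Y id], [X → . E y Y], [X → . b L id], [X → . y b id], [X → b . L id], [Y → .] }  — shift, 2 reduces
  I4: { [X → y . b id] }  — shift
  I5: { [X → y b . id] }  — shift
  I6: { [X → y b id .] }  — reduce
  I7: { [X → b L . id] }  — shift
  I8: { [E → .], [L → X . X], [X → . E y Y], [X → . b L id], [X → . y b id] }  — shift, reduce
  I9: { [L → Y . id] }  — shift
  I10: { [L → Y id .] }  — reduce
  I11: { [L → X X .] }  — reduce
  I12: { [X → b L id .] }  — reduce
  I13: { [X → E y . Y], [Y → .] }  — reduce
  I14: { [X → E y Y .] }  — reduce

Conflict in state I0:
  Shift-reduce conflict between [E → .] and [X → . b L id]
So the grammar is NOT LR(0).

Answer: No. Shift-reduce conflict between [E → .] and [X → . b L id]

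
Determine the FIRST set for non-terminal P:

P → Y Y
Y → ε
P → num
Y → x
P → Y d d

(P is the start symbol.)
{ 'd', 'num', 'x', ε }

To compute FIRST(P), examine every production with P on the left-hand side, reading each right-hand side left to right until a non-nullable symbol is reached.

FIRST sets of the other non-terminals involved (by the same procedure, iterated to a fixed point):
  FIRST(Y) = { 'x', ε }

From P → Y Y:
  - Y is a non-terminal: add FIRST(Y) \ {ε} = { 'x' }
    Y is nullable, so continue to the next symbol
  - Y is a non-terminal: add FIRST(Y) \ {ε} = { 'x' }
    Y is nullable and nothing follows, so the whole right-hand side can vanish: ε ∈ FIRST(P)
From P → num:
  - num is a terminal: add 'num' and stop
From P → Y d d:
  - Y is a non-terminal: add FIRST(Y) \ {ε} = { 'x' }
    Y is nullable, so continue to the next symbol
  - d is a terminal: add 'd' and stop

Collecting: FIRST(P) = { 'd', 'num', 'x', ε }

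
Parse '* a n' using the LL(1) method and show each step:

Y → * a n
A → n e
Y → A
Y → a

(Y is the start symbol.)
LL(1) parsing maintains a stack (initially the start symbol over $) and the input. At each step: if the stack top is a terminal, match it against the current input token; if it is a non-terminal N, replace it with the RHS of M[N, lookahead] (the unique production whose predict set contains the lookahead).

Stack is shown with the top on the left.

Stack    Input    Action
------------------------
Y $      * a n $  output Y → * a n
* a n $  * a n $  match '*'
a n $    a n $    match 'a'
n $      n $      match 'n'
$        $        accept

The string is accepted.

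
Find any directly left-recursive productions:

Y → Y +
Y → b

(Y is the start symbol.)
Yes, Y is left-recursive

Y → Y +: LEFT RECURSIVE (starts with Y)
Y → b: starts with b

The grammar has direct left recursion on: Y.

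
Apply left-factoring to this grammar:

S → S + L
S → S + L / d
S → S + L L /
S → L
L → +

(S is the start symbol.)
S → S + L S'
S' → ε
S' → / d
S' → L /
S → L
L → +

Left-factoring transforms A → αβ₁ | αβ₂ into A → αA' and A' → β₁ | β₂
(α is the longest common prefix among the alternatives). Repeat until
no nonterminal has two alternatives with a common prefix.

Round 1: S has alternatives sharing prefix 'S + L'. Introduce S': S → S + L S'
  Add: S' → ε
  Add: S' → / d
  Add: S' → L /

No remaining common prefixes — done.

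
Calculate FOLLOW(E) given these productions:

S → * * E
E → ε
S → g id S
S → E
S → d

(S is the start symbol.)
{ $ }

To compute FOLLOW(E), find every occurrence of E on a right-hand side N → α E β: add FIRST(β) \ {ε}, and if β is empty or nullable also add FOLLOW(N). Iterate to a fixed point.

In S → * * E: E is at the end, add FOLLOW(S)
In S → E: E is at the end, add FOLLOW(S)

The FOLLOW sets referred to above (computed the same way, to a fixed point):
  FOLLOW(S) = { $ }

Taking the union: FOLLOW(E) = { $ }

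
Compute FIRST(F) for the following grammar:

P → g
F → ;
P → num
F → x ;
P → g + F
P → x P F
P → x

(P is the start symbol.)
To compute FIRST(F), examine every production with F on the left-hand side, reading each right-hand side left to right until a non-nullable symbol is reached.

From F → ;:
  - ';' is a terminal: add ';' and stop
From F → x ;:
  - x is a terminal: add 'x' and stop

Collecting: FIRST(F) = { ';', 'x' }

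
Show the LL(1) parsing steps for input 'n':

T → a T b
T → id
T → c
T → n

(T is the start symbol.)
LL(1) parsing maintains a stack (initially the start symbol over $) and the input. At each step: if the stack top is a terminal, match it against the current input token; if it is a non-terminal N, replace it with the RHS of M[N, lookahead] (the unique production whose predict set contains the lookahead).

Stack is shown with the top on the left.

Stack  Input  Action
--------------------
T $    n $    output T → n
n $    n $    match 'n'
$      $      accept

The string is accepted.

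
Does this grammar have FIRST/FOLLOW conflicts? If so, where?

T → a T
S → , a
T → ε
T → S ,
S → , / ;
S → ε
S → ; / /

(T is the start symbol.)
Nullable non-terminals: S, T.
FIRST sets used below: FIRST(S) = { ',', ';', ε }

S: nullable alternative(s) S → ε; FOLLOW(S) = { ',' }
  S → , a: FIRST \ {ε} = { ',' } — overlaps FOLLOW(S) on { ',' }: CONFLICT
  S → , / ;: FIRST \ {ε} = { ',' } — overlaps FOLLOW(S) on { ',' }: CONFLICT
  S → ε: FIRST \ {ε} = { } — this is the only nullable alternative, skip
  S → ; / /: FIRST \ {ε} = { ';' } — disjoint from FOLLOW(S)

T: nullable alternative(s) T → ε; FOLLOW(T) = { $ }
  T → a T: FIRST \ {ε} = { 'a' } — disjoint from FOLLOW(T)
  T → ε: FIRST \ {ε} = { } — this is the only nullable alternative, skip
  T → S ,: FIRST \ {ε} = { ',', ';' } — disjoint from FOLLOW(T)

So the grammar has 2 FIRST/FOLLOW conflicts (marked CONFLICT above).

Answer: Yes. S → ',' a with FOLLOW(S) on { ',' }; S → ',' '/' ';' with FOLLOW(S) on { ',' }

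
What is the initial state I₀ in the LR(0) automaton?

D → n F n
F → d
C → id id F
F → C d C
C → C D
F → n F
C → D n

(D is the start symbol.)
{ [D → . n F n], [D' → . D] }

First, augment the grammar with D' → D
I₀ = CLOSURE({ [D' → . D] }):
  [D' → . D] has the dot before D: add [D → . n F n]
No further items can be added.

I₀ = { [D → . n F n], [D' → . D] }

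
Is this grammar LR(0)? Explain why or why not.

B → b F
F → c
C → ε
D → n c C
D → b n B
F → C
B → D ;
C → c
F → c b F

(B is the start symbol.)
No. Shift-reduce conflict between [C → .] and [C → . c]

A grammar is LR(0) if no state in the canonical LR(0) collection has:
  - both a shift item (dot before a terminal) and a complete item (shift-reduce conflict), or
  - two or more complete items (reduce-reduce conflict; the accept item [B' → B .] counts as a complete item here).

Augment with B' → B and build the canonical LR(0) collection (I0 = CLOSURE({[B' → . B]}), then GOTO on every symbol after a dot until no new states appear). It has 16 states:
  I0: { [B → . D ;], [B → . b F], [B' → . B], [D → . b n B], [D → . n c C] }  — shift
  I1: { [B' → B .] }  — accept
  I2: { [B → D . ;] }  — shift
  I3: { [B → b . F], [C → . c], [C → .], [D → b . n B], [F → . C], [F → . c b F], [F → . c] }  — shift, reduce
  I4: { [D → n . c C] }  — shift
  I5: { [C → . c], [C → .], [D → n c . C] }  — shift, reduce
  I6: { [D → n c C .] }  — reduce
  I7: { [C → c .] }  — reduce
  I8: { [F → C .] }  — reduce
  I9: { [B → b F .] }  — reduce
  I10: { [C → c .], [F → c . b F], [F → c .] }  — shift, 2 reduces
  I11: { [B → . D ;], [B → . b F], [D → . b n B], [D → . n c C], [D → b n . B] }  — shift
  I12: { [D → b n B .] }  — reduce
  I13: { [C → . c], [C → .], [F → . C], [F → . c b F], [F → . c], [F → c b . F] }  — shift, reduce
  I14: { [F → c b F .] }  — reduce
  I15: { [B → D ; .] }  — reduce

Conflict in state I3:
  Shift-reduce conflict between [C → .] and [C → . c]
So the grammar is NOT LR(0).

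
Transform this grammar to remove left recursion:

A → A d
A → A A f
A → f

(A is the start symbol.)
A → f A'
A' → d A'
A' → A f A'
A' → ε

A is directly left-recursive. The standard transformation for
  A → A α₁ | ... | A α_m | β₁ | ... | β_n
is
  A  → β₁ A' | ... | β_n A'
  A' → α₁ A' | ... | α_m A' | ε

A → f becomes A → f A'
A → A d becomes A' → d A'
A → A A f becomes A' → A f A'
Add A' → ε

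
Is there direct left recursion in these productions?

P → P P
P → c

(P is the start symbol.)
Direct left recursion occurs when N → N α for some non-terminal N (the right-hand side begins with the left-hand side itself).

P → P P: LEFT RECURSIVE (starts with P)
P → c: starts with c

The grammar has direct left recursion on: P.

Answer: Yes, P is left-recursive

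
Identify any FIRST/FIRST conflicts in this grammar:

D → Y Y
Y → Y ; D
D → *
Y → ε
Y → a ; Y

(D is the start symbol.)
A FIRST/FIRST conflict occurs when two productions N → α and N → β for the same non-terminal have FIRST(α) ∩ FIRST(β) ≠ ∅ (with ε ∈ FIRST of a nullable right-hand side, so two nullable alternatives also conflict).

FIRST sets of the non-terminals at (or reachable through a nullable prefix from) the front of some alternative:
  FIRST(Y) = { ';', 'a', ε }

Productions for D:
  D → Y Y: FIRST = { ';', 'a', ε }
  D → *: FIRST = { '*' }
Productions for Y:
  Y → Y ; D: FIRST = { ';', 'a' }
  Y → ε: FIRST = { ε }
  Y → a ; Y: FIRST = { 'a' }

Conflict for Y: Y → Y ; D and Y → a ; Y
  Overlap: { 'a' }

Answer: Yes. Y → Y ';' D / Y → a ';' Y on { 'a' }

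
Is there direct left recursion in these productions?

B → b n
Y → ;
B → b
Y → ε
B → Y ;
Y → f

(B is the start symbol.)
Direct left recursion occurs when N → N α for some non-terminal N (the right-hand side begins with the left-hand side itself).

B → b n: starts with b
Y → ;: starts with ';'
B → b: starts with b
Y → ε: starts with ε
B → Y ;: starts with Y
Y → f: starts with f

No direct left recursion found.

Answer: No direct left recursion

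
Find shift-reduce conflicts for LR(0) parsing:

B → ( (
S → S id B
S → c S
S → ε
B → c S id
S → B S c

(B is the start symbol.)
Augment with B' → B and build the canonical LR(0) collection (I0 = CLOSURE({[B' → . B]}), then GOTO on every symbol after a dot until no new states appear). It has 14 states:
  I0: { [B → . ( (], [B → . c S id], [B' → . B] }  — shift
  I1: { [B → ( . (] }  — shift
  I2: { [B' → B .] }  — accept
  I3: { [B → . ( (], [B → . c S id], [B → c . S id], [S → . B S c], [S → . S id B], [S → . c S], [S → .] }  — shift, reduce
  I4: { [B → . ( (], [B → . c S id], [S → . B S c], [S → . S id B], [S → . c S], [S → .], [S → B . S c] }  — shift, reduce
  I5: { [B → c S . id], [S → S . id B] }  — shift
  I6: { [B → . ( (], [B → . c S id], [B → c . S id], [S → . B S c], [S → . S id B], [S → . c S], [S → .], [S → c . S] }  — shift, reduce
  I7: { [B → c S . id], [S → S . id B], [S → c S .] }  — shift, reduce
  I8: { [B → . ( (], [B → . c S id], [B → c S id .], [S → S id . B] }  — shift, reduce
  I9: { [S → S id B .] }  — reduce
  I10: { [S → B S . c], [S → S . id B] }  — shift
  I11: { [S → B S c .] }  — reduce
  I12: { [B → . ( (], [B → . c S id], [S → S id . B] }  — shift
  I13: { [B → ( ( .] }  — reduce

I3 contains reduce item [S → .] and shift items [B → . ( (], [B → . c S id], [S → . c S] — shift-reduce conflict.
I4 contains reduce item [S → .] and shift items [B → . ( (], [B → . c S id], [S → . c S] — shift-reduce conflict.
I6 contains reduce item [S → .] and shift items [B → . ( (], [B → . c S id], [S → . c S] — shift-reduce conflict.
I7 contains reduce item [S → c S .] and shift items [B → c S . id], [S → S . id B] — shift-reduce conflict.
I8 contains reduce item [B → c S id .] and shift items [B → . ( (], [B → . c S id] — shift-reduce conflict.

Answer: Yes — I3: [S → .] vs [B → . ( (]; I4: [S → .] vs [B → . ( (]; I6: [S → .] vs [B → . ( (]; I7: [S → c S .] vs [B → c S . id]; I8: [B → c S id .] vs [B → . ( (]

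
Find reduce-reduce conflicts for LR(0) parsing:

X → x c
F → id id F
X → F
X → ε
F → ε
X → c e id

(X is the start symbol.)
Yes — I0: [F → .] vs [X → .]

A reduce-reduce conflict occurs when an LR(0) state has two complete items [A → α .] and [B → β .] — both call for a reduction, and with no lookahead the parser cannot choose between them.

Augment with X' → X and build the canonical LR(0) collection (I0 = CLOSURE({[X' → . X]}), then GOTO on every symbol after a dot until no new states appear). It has 11 states:
  I0: { [F → . id id F], [F → .], [X → . F], [X → . c e id], [X → . x c], [X → .], [X' → . X] }  — shift, 2 reduces
  I1: { [X → F .] }  — reduce
  I2: { [X' → X .] }  — accept
  I3: { [X → c . e id] }  — shift
  I4: { [F → id . id F] }  — shift
  I5: { [X → x . c] }  — shift
  I6: { [X → x c .] }  — reduce
  I7: { [F → . id id F], [F → .], [F → id id . F] }  — shift, reduce
  I8: { [F → id id F .] }  — reduce
  I9: { [X → c e . id] }  — shift
  I10: { [X → c e id .] }  — reduce

I0 contains complete items [F → .], [X → .] — reduce-reduce conflict.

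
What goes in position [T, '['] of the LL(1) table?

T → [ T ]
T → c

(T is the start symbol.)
T → [ T ]

To find M[T, '['], we find productions for T where '[' is in the predict set (PREDICT(N → α) = (FIRST(α) \ {ε}) ∪ (FOLLOW(N) if α ⇒* ε)).

T → [ T ]: PREDICT = { '[' }
  '[' is in predict set, so this production goes in M[T, '[']
T → c: PREDICT = { 'c' }

M[T, '['] = T → [ T ]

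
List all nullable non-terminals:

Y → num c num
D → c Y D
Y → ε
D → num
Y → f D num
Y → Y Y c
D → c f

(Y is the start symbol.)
{ 'Y' }

A non-terminal is nullable if it can derive ε (the empty string): either it has an ε-production, or it has a production whose right-hand side consists entirely of nullable non-terminals.

ε-productions: Y → ε
So Y is immediately nullable.
No further non-terminal can be added: every production for the remaining non-terminals contains a terminal or a non-nullable non-terminal.
Nullable = { 'Y' }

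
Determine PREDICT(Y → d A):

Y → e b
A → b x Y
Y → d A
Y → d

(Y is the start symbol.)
{ 'd' }

PREDICT(Y → d A) = (FIRST(RHS) \ {ε}) ∪ (FOLLOW(Y) if ε ∈ FIRST(RHS), i.e. RHS ⇒* ε)
FIRST(d A) = { 'd' }
ε ∉ FIRST(d A), so FOLLOW(Y) is not added.
PREDICT(Y → d A) = { 'd' }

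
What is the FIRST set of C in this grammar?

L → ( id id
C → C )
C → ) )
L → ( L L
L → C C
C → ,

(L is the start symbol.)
From C → C ):
  - C is the symbol being defined: contributes nothing new
    C is not nullable, so stop
From C → ) ):
  - ')' is a terminal: add ')' and stop
From C → ,:
  - ',' is a terminal: add ',' and stop

Collecting: FIRST(C) = { ')', ',' }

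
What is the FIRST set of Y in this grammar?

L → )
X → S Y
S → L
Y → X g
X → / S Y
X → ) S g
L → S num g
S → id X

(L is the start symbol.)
{ ')', '/', 'id' }

FIRST sets of the other non-terminals involved (by the same procedure, iterated to a fixed point):
  FIRST(X) = { ')', '/', 'id' }

From Y → X g:
  - X is a non-terminal: add FIRST(X) \ {ε} = { ')', '/', 'id' }
    X is not nullable, so stop

Collecting: FIRST(Y) = { ')', '/', 'id' }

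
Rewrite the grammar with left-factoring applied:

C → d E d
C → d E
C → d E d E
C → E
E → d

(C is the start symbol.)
C → d E C'
C' → d C''
C'' → ε
C'' → E
C' → ε
C → E
E → d

Left-factoring transforms A → αβ₁ | αβ₂ into A → αA' and A' → β₁ | β₂
(α is the longest common prefix among the alternatives). Repeat until
no nonterminal has two alternatives with a common prefix.

Round 1: C has alternatives sharing prefix 'd E'. Introduce C': C → d E C'
  Add: C' → d
  Add: C' → ε
  Add: C' → d E

Round 2: C' has alternatives sharing prefix 'd'. Introduce C'': C' → d C''
  Add: C'' → ε
  Add: C'' → E

No remaining common prefixes — done.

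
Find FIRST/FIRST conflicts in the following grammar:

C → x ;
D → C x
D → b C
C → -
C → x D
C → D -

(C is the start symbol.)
Yes. C → x ';' / C → x D on { 'x' }; C → x ';' / C → D '-' on { 'x' }; C → '-' / C → D '-' on { '-' }; C → x D / C → D '-' on { 'x' }; D → C x / D → b C on { 'b' }

FIRST sets of the non-terminals at (or reachable through a nullable prefix from) the front of some alternative:
  FIRST(D) = { '-', 'b', 'x' }
  FIRST(C) = { '-', 'b', 'x' }

Productions for C:
  C → x ;: FIRST = { 'x' }
  C → -: FIRST = { '-' }
  C → x D: FIRST = { 'x' }
  C → D -: FIRST = { '-', 'b', 'x' }
Productions for D:
  D → C x: FIRST = { '-', 'b', 'x' }
  D → b C: FIRST = { 'b' }

Conflict for C: C → x ; and C → x D
  Overlap: { 'x' }
Conflict for C: C → x ; and C → D -
  Overlap: { 'x' }
Conflict for C: C → - and C → D -
  Overlap: { '-' }
Conflict for C: C → x D and C → D -
  Overlap: { 'x' }
Conflict for D: D → C x and D → b C
  Overlap: { 'b' }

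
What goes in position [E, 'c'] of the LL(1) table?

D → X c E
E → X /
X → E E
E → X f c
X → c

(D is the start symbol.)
To find M[E, 'c'], we find productions for E where 'c' is in the predict set (PREDICT(N → α) = (FIRST(α) \ {ε}) ∪ (FOLLOW(N) if α ⇒* ε)).

Relevant sets:
  FIRST(X) = { 'c' }

E → X /: PREDICT = { 'c' }
  'c' is in predict set, so this production goes in M[E, 'c']
E → X f c: PREDICT = { 'c' }
  'c' is in predict set, so this production goes in M[E, 'c']

M[E, 'c'] = E → X /, E → X f c  (a multiply-defined cell — the grammar is not LL(1))

Answer: E → X /, E → X f c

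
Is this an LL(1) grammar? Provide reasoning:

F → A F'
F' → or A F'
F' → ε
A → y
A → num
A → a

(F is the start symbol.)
Yes, the grammar is LL(1).

Relevant sets:
  FOLLOW(F') = { $ }

For F':
  PREDICT(F' → or A F') = { 'or' }
  PREDICT(F' → ε) = { $ }
For A:
  PREDICT(A → y) = { 'y' }
  PREDICT(A → num) = { 'num' }
  PREDICT(A → a) = { 'a' }
F has a single production, so nothing to check there.

All predict sets are disjoint. The grammar IS LL(1).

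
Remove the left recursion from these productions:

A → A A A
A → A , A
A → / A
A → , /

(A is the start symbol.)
A → / A A'
A → , / A'
A' → A A A'
A' → , A A'
A' → ε

A is directly left-recursive. The standard transformation for
  A → A α₁ | ... | A α_m | β₁ | ... | β_n
is
  A  → β₁ A' | ... | β_n A'
  A' → α₁ A' | ... | α_m A' | ε

A → / A becomes A → / A A'
A → , / becomes A → , / A'
A → A A A becomes A' → A A A'
A → A , A becomes A' → , A A'
Add A' → ε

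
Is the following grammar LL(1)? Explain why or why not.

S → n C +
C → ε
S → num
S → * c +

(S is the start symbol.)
Yes, the grammar is LL(1).

A grammar is LL(1) if for each non-terminal N with multiple productions, the predict sets of those productions are pairwise disjoint, where PREDICT(N → α) = (FIRST(α) \ {ε}) ∪ (FOLLOW(N) if α ⇒* ε).

For S:
  PREDICT(S → n C '+') = { 'n' }
  PREDICT(S → num) = { 'num' }
  PREDICT(S → '*' c '+') = { '*' }
C has a single production, so nothing to check there.

All predict sets are disjoint. The grammar IS LL(1).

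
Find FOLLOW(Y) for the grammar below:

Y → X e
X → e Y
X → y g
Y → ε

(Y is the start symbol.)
Y is the start symbol, so $ ∈ FOLLOW(Y).
In X → e Y: Y is at the end, add FOLLOW(X)

The FOLLOW sets referred to above (computed the same way, to a fixed point):
  FOLLOW(X) = { 'e' }

Taking the union: FOLLOW(Y) = { $, 'e' }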